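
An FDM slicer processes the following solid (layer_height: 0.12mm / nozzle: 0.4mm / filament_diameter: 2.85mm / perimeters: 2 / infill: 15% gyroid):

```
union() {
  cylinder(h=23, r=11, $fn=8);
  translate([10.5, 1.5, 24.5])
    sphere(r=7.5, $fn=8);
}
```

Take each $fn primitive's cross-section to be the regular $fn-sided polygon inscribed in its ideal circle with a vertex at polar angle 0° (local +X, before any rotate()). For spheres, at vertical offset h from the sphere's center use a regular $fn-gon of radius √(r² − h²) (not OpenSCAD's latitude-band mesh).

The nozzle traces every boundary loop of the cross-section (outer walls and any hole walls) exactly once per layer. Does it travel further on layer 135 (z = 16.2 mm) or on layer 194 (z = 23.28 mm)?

Layer 135 (z = 16.2): the r=11 cylinder gives a regular 8-gon of circumradius 11 (constant along its height) (perimeter = 2·8·11.000·sin(180°/8) = 67.35 mm); the sphere at (10.5, 1.5) does not reach this height (|z−center|=8.300 > r=7.5); Combining (union): only the r=11 cylinder is present, so the union is just that shape — boundary = 67.35 mm. So its perimeter = 67.35 mm. Layer 194 (z = 23.28): the cylinder is not intersected at this z (z outside [0, 23]); the sphere at (10.5, 1.5): section is a regular 8-gon, circumradius = √(r²−h²) = √(7.5²−1.22²) = 7.400 (perimeter = 2·8·7.400·sin(180°/8) = 45.31 mm); Taking the union: only the r=7.5 sphere at (10.5, 1.5) is present, so the union is just that shape — boundary = 45.31 mm. So its perimeter = 45.31 mm. Layer 135 is larger (67.35 vs 45.31 mm).

layer 135 (z = 16.2 mm)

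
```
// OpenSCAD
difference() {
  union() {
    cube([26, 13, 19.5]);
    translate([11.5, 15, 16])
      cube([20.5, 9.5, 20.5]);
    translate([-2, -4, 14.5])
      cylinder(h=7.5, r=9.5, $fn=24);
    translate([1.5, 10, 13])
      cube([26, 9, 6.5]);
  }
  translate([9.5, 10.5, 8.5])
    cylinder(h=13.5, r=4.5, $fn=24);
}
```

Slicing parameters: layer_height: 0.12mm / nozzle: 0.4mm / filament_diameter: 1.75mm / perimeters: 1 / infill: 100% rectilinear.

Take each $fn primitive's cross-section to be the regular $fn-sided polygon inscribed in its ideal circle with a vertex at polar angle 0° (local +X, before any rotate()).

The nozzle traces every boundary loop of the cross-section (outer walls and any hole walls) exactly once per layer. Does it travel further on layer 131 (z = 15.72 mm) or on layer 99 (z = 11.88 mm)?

layer 131 (z = 15.72 mm)

Layer 131 (z = 15.72): the cube (footprint 26×13) is included at this height (perimeter 78.00 mm); the cube at (11.5, 15) does not reach this height (z outside [16, 36.5]); the r=9.5 cylinder at (-2, -4) gives a regular 24-gon of circumradius 9.5 (constant along its height) (perimeter = 2·24·9.500·sin(180°/24) = 59.52 mm); the cube at (1.5, 10) is present — its section is the full 26×9 rectangle (perimeter 70.00 mm); Combining (union): the regions partially overlap (shared area 96.23 mm²), so the edge portions inside another operand are dropped and the merged outline is re-measured after clipping — boundary = 132.03 mm; the cylinder at (9.5, 10.5): section is a regular 24-gon, circumradius r=4.5 (perimeter = 2·24·4.500·sin(180°/24) = 28.19 mm); Subtracting the remaining from the first: starting from that combined region, the r=4.5 cylinder at (9.5, 10.5) lies wholly inside it (removes its full 62.89 mm² and its 28.19 mm outline becomes a hole wall) — boundary (outer + 1 inner loop) = 160.22 mm. So its perimeter = 160.22 mm. Layer 99 (z = 11.88): the cube (footprint 26×13) is included at this height (perimeter 78.00 mm); the cube at (11.5, 15) is not intersected at this z (z outside [16, 36.5]); the cylinder at (-2, -4) is absent (z outside [14.5, 22]); the cube at (1.5, 10) is not intersected at this z (z outside [13, 19.5]); Taking the union: only the 26×13 cube is present, so the union is just that shape — boundary = 78.00 mm; the r=4.5 cylinder at (9.5, 10.5) contributes a regular 24-gon of circumradius 4.5 (perimeter = 2·24·4.500·sin(180°/24) = 28.19 mm); Taking the first minus the rest: starting from that combined region, the r=4.5 cylinder at (9.5, 10.5) partially overlaps it — only the 52.60 mm² overlap (of its 62.89 mm²) is removed, clipping the outline — boundary = 90.02 mm. So its perimeter = 90.02 mm. Layer 131 is larger (160.22 vs 90.02 mm).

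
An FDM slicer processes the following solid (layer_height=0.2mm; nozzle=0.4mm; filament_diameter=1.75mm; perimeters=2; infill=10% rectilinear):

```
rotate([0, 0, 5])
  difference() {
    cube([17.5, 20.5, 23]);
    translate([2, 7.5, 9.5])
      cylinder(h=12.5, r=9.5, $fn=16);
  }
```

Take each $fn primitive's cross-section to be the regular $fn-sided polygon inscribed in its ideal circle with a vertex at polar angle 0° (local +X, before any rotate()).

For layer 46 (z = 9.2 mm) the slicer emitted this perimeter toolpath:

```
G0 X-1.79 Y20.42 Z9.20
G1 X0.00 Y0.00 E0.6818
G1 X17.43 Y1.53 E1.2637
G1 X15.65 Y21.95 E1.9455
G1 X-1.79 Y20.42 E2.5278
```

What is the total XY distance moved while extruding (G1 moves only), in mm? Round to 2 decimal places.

76.00 mm

Sum the Euclidean lengths of each G1 segment: total = 76.00 mm.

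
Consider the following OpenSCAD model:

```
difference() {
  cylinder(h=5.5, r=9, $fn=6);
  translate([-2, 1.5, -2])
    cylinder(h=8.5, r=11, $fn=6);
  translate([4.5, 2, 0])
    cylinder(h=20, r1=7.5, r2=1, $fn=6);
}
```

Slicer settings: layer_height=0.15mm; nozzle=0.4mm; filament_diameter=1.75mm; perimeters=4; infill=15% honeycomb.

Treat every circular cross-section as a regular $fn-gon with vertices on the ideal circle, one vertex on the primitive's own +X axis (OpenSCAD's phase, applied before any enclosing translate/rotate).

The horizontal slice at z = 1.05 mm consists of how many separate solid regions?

At z = 1.05 mm: the r=9 cylinder gives a regular 6-gon of circumradius 9 (constant along its height); the cylinder at (-2, 1.5): section is a regular 6-gon, circumradius r=11; the cone at (4.5, 2) contributes a regular 6-gon of circumradius 7.159 (interpolated between r1=7.5 and r2=1 at t=0.053); Subtracting the remaining from the first: starting from the r=9 cylinder, the r=11 cylinder at (-2, 1.5) partially overlaps it — only the 203.37 mm² overlap (of its 314.37 mm²) is removed, clipping the outline; the cone at (4.5, 2) partially overlaps it — only the 3.96 mm² overlap (of its 133.15 mm²) is removed, clipping the outline — 1 connected region. The result has 1 disconnected region.

1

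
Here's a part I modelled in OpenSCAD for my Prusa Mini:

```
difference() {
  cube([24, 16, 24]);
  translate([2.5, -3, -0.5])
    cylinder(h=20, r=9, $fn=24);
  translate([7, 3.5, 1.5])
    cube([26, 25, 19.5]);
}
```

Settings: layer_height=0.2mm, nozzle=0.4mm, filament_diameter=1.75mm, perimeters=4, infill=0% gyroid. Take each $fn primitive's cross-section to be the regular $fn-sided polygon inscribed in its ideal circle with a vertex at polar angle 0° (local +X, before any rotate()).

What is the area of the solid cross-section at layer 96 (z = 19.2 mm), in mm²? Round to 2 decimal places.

At z = 19.2 mm: the 24×16 cube contributes its full rectangle (area 384.00 mm²); the r=9 cylinder at (2.5, -3) gives a regular 24-gon of circumradius 9 (constant along its height) (area = (24/2)·9.000²·sin(360°/24) = 251.57 mm²); the cube at (7, 3.5) is present — its section is the full 26×25 rectangle (area 650.00 mm²); Subtracting the remaining from the first: starting from the 24×16 cube (384.00 mm²), the r=9 cylinder at (2.5, -3) partially overlaps it — only the 51.13 mm² overlap (of its 251.57 mm²) is removed, clipping the outline; the 26×25 cube at (7, 3.5) partially overlaps it — only the 211.41 mm² overlap (of its 650.00 mm²) is removed, clipping the outline — area = 121.46 mm². Overall, the cross-section has 2 separate islands. Net area = 121.46 mm².

121.46 mm²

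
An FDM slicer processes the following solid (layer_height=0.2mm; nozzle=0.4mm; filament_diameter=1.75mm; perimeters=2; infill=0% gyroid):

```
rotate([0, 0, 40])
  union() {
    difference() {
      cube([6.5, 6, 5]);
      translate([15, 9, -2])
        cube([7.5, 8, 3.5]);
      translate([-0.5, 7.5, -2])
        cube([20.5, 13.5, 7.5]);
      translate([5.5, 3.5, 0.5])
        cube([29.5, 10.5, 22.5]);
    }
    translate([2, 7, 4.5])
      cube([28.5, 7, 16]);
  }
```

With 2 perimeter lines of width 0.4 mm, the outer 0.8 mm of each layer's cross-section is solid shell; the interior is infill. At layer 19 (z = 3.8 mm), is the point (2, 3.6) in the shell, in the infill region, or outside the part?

infill

At z = 3.8 mm: the 6.5×6 cube contributes its full rectangle; the cube at (15, 9) is absent (z outside [-2, 1.5]); the 20.5×13.5 cube at (-0.5, 7.5) contributes its full rectangle; the cube at (5.5, 3.5) is present — its section is the full 29.5×10.5 rectangle; Taking the first minus the rest: starting from the 6.5×6 cube, the 20.5×13.5 cube at (-0.5, 7.5) misses the remaining region (no effect); the 29.5×10.5 cube at (5.5, 3.5) partially overlaps it — only the 2.50 mm² overlap (of its 309.75 mm²) is removed, clipping the outline — 1 connected region; the cube at (2, 7) does not reach this height (z outside [4.5, 20.5]); Combining (union): only that combined region is present, so the union is just that shape — 1 connected region; (rotated 40° about Z; rotation is an isometry so areas/perimeters/island counts are preserved). Overall, the cross-section is a single solid region. Undo the 40° rotation: the query point maps to (3.846, 1.472) in the un-rotated model frame. The nearest boundary edge runs (6.50, 0.00)→(0.00, 0.00); distance from the point to it = 1.47 mm. The point is inside the cross-section and 1.47 mm from the nearest boundary — more than the 0.8 mm shell width (2 × 0.4), so it's in the infill interior.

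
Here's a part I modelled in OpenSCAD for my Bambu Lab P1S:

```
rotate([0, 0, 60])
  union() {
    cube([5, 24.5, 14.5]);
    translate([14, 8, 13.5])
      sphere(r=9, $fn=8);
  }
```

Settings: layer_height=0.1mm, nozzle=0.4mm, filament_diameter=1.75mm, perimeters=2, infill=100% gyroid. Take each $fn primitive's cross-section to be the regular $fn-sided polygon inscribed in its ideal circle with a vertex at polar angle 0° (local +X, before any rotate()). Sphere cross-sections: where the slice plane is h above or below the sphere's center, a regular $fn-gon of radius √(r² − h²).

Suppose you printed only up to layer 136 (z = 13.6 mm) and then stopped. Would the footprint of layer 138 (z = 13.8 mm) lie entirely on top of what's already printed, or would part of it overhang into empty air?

entirely on top

Compare the two slices. At z = 13.6: the 5×24.5 cube contributes its full rectangle (area 122.50 mm²); the r=9 sphere at (14, 8) contributes a regular 8-gon of circumradius √(9²−0.1²) = 8.999 (area = (8/2)·8.999²·sin(360°/8) = 229.07 mm²); Merging all regions: the 2 present regions are separate (no shared area or edge), so areas and boundary lengths simply add and each stays a separate island — area = 351.57 mm²; (rotated 60° about Z; rotation is an isometry so areas/perimeters/island counts are preserved). At z = 13.8: the cube is present — its section is the full 5×24.5 rectangle (area 122.50 mm²); the r=9 sphere at (14, 8) contributes a regular 8-gon of circumradius √(9²−0.3²) = 8.995 (area = (8/2)·8.995²·sin(360°/8) = 228.85 mm²); Combining (union): the 2 present regions are separate (no shared area or edge), so areas and boundary lengths simply add and each stays a separate island — area = 351.35 mm²; (rotated 60° about Z; rotation is an isometry so areas/perimeters/island counts are preserved). Checking containment: the cross-section at z = 13.8 is a subset of the cross-section at z = 13.6.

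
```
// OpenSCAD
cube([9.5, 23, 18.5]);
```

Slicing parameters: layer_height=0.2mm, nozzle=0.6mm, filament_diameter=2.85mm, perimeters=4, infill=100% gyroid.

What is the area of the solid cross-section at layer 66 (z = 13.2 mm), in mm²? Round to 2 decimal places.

218.50 mm²

At z = 13.2 mm: the cube is present — its section is the full 9.5×23 rectangle (area 218.50 mm²). Overall, the cross-section is a single solid region. Net area = 218.50 mm².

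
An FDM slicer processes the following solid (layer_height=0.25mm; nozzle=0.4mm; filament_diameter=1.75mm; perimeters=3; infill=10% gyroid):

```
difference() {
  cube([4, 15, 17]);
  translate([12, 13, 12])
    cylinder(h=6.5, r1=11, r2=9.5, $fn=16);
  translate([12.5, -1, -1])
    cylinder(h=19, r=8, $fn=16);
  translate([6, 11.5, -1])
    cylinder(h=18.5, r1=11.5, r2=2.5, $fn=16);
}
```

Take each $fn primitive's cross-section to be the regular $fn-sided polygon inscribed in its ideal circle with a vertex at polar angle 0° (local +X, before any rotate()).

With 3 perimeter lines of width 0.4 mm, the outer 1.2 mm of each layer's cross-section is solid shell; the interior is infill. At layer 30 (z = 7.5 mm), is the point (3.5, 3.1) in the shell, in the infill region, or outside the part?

shell

At z = 7.5 mm: the cube (footprint 4×15) is included at this height; the cone at (12, 13) is absent (z outside [12, 18.5]); the cylinder at (12.5, -1): section is a regular 16-gon, circumradius r=8; the cone at (6, 11.5) contributes a regular 16-gon of circumradius 7.365 (interpolated between r1=11.5 and r2=2.5 at t=0.459); After the difference (first − rest): starting from the 4×15 cube, the r=8 cylinder at (12.5, -1) misses the remaining region (no effect); the cone at (6, 11.5) partially overlaps it — only the 37.64 mm² overlap (of its 166.06 mm²) is removed, clipping the outline — 1 connected region. Overall, the cross-section is a single solid region. The nearest boundary edge runs (4.00, 4.53)→(4.00, 0.00); distance from the point to it = 0.50 mm. The point is inside the cross-section, 0.50 mm from the nearest boundary — within the 1.2 mm shell band (3 × 0.4).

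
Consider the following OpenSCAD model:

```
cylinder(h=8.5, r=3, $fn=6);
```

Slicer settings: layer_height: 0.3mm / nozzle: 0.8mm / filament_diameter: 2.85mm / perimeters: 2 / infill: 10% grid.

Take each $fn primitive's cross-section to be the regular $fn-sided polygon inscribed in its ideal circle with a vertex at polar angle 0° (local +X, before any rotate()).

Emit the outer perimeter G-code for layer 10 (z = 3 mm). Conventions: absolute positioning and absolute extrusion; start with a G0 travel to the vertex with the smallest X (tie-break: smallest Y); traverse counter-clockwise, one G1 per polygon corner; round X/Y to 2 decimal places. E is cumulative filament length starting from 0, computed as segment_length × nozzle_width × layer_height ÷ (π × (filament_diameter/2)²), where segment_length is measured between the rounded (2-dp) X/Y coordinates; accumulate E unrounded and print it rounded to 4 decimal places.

At z = 3 mm: the r=3 cylinder gives a regular 6-gon of circumradius 3 (constant along its height). The outline is a single polygon with 6 vertices. Extrusion per mm of travel: 0.8 × 0.3 / (π × 1.425²) = 0.037621. Accumulating E over each segment gives final E = 0.6774.

G0 X-3.00 Y0.00 Z3.00
G1 X-1.50 Y-2.60 E0.1129
G1 X1.50 Y-2.60 E0.2258
G1 X3.00 Y0.00 E0.3387
G1 X1.50 Y2.60 E0.4516
G1 X-1.50 Y2.60 E0.5645
G1 X-3.00 Y0.00 E0.6774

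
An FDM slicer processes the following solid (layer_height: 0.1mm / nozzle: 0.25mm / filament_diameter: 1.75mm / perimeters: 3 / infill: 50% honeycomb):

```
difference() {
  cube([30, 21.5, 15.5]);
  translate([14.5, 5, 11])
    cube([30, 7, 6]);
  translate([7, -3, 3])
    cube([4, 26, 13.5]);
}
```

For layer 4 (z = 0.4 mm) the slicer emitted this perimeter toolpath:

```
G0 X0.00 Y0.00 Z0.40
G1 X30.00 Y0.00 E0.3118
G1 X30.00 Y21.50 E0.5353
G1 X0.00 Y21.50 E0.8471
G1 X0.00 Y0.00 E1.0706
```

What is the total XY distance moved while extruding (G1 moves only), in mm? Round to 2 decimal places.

Sum the Euclidean lengths of each G1 segment: total = 103.00 mm.

103.00 mm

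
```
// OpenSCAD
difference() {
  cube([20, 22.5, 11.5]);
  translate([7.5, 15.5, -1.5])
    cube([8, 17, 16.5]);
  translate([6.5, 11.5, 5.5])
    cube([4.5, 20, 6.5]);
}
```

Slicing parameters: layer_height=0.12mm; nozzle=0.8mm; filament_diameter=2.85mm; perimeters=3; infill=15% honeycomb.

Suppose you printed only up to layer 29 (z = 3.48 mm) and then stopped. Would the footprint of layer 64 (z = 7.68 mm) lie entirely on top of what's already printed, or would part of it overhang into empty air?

entirely on top

Compare the two slices. At z = 3.48: the 20×22.5 cube contributes its full rectangle (area 450.00 mm²); the cube at (7.5, 15.5) (footprint 8×17) is included at this height (area 136.00 mm²); the cube at (6.5, 11.5) does not reach this height (z outside [5.5, 12]); Subtracting the remaining from the first: starting from the 20×22.5 cube (450.00 mm²), the 8×17 cube at (7.5, 15.5) partially overlaps it — only the 56.00 mm² overlap (of its 136.00 mm²) is removed, clipping the outline — area = 394.00 mm². At z = 7.68: the 20×22.5 cube contributes its full rectangle (area 450.00 mm²); the 8×17 cube at (7.5, 15.5) contributes its full rectangle (area 136.00 mm²); the 4.5×20 cube at (6.5, 11.5) contributes its full rectangle (area 90.00 mm²); Subtracting the remaining from the first: starting from the 20×22.5 cube (450.00 mm²), the 8×17 cube at (7.5, 15.5) partially overlaps it — only the 56.00 mm² overlap (of its 136.00 mm²) is removed, clipping the outline; the 4.5×20 cube at (6.5, 11.5) partially overlaps it — only the 25.00 mm² overlap (of its 90.00 mm²) is removed, clipping the outline — area = 369.00 mm². Checking containment: the cross-section at z = 7.68 is a subset of the cross-section at z = 3.48.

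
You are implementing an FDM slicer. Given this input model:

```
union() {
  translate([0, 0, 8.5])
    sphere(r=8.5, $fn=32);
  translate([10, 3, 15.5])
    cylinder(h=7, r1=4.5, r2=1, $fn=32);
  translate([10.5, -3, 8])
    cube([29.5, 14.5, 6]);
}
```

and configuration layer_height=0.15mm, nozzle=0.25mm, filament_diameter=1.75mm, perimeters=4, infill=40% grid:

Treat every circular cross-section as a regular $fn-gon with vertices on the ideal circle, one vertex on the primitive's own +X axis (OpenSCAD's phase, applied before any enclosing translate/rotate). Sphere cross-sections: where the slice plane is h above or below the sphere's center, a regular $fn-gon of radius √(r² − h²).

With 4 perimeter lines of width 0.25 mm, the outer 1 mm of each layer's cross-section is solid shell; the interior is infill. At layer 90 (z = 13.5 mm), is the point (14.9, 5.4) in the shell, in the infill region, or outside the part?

infill

At z = 13.5 mm: the r=8.5 sphere slices to a regular 32-gon of circumradius 6.874 (√(r²−h²) with h=5 from center); the cone at (10, 3) is not intersected at this z (z outside [15.5, 22.5]); the 29.5×14.5 cube at (10.5, -3) contributes its full rectangle; Taking the union: the 2 present regions are separate (no shared area or edge), so areas and boundary lengths simply add and each stays a separate island — 2 connected regions. Overall, the cross-section has 2 separate islands. The nearest boundary edge runs (10.50, -3.00)→(10.50, 11.50); distance from the point to it = 4.40 mm. (Shell/infill is judged within the island containing the point — the largest one.) The point is inside the cross-section and 4.40 mm from the nearest boundary — more than the 1 mm shell width (4 × 0.25), so it's in the infill interior.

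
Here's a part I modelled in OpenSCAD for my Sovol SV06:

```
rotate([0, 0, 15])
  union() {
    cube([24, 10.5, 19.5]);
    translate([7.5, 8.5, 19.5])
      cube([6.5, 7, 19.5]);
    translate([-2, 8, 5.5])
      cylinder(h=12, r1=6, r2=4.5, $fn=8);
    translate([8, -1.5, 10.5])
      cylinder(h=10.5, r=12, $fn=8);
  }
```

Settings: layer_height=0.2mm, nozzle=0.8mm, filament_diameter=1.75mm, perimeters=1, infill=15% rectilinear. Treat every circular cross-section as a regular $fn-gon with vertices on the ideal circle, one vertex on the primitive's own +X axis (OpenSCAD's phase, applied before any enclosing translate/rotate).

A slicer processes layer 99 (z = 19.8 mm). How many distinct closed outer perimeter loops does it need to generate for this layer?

1

At z = 19.8 mm: the cube is absent (z outside [0, 19.5]); the cube at (7.5, 8.5) (footprint 6.5×7) is included at this height; the cone at (-2, 8) does not reach this height (z outside [5.5, 17.5]); the r=12 cylinder at (8, -1.5) gives a regular 8-gon of circumradius 12 (constant along its height); Taking the union: the regions partially overlap (shared area 5.78 mm²), so overlapping operands fuse into one piece — 1 connected region; (whole slice rotated 15° about Z — lengths, areas and connectivity unchanged). The result has 1 disconnected region.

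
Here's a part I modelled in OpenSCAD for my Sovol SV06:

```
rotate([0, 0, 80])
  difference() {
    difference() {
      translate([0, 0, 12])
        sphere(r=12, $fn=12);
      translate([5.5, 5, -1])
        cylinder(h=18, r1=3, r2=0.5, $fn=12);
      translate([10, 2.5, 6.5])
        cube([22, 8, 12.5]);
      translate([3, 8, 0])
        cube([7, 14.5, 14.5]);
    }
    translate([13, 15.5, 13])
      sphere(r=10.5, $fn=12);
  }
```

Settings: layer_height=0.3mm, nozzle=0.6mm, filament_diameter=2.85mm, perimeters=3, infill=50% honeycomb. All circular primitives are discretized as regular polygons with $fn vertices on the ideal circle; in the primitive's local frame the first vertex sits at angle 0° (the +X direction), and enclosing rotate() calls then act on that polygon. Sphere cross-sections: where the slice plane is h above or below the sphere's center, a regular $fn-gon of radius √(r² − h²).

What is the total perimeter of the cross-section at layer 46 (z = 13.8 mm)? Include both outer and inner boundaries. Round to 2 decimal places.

At z = 13.8 mm: the r=12 sphere contributes a regular 12-gon of circumradius √(12²−1.8²) = 11.864 (perimeter = 2·12·11.864·sin(180°/12) = 73.70 mm); the cone at (5.5, 5): at t=0.822 of its height the radius interpolates to r₁+(r₂−r₁)t = 0.944, giving a regular 12-gon of that circumradius (perimeter = 2·12·0.944·sin(180°/12) = 5.87 mm); the cube at (10, 2.5) (footprint 22×8) is included at this height (perimeter 60.00 mm); the cube at (3, 8) is present — its section is the full 7×14.5 rectangle (perimeter 43.00 mm); After the difference (first − rest): starting from the r=12 sphere, the cone at (5.5, 5) lies wholly inside it (removes its full 2.68 mm² and its 5.87 mm outline becomes a hole wall); the 22×8 cube at (10, 2.5) partially overlaps it — only the 2.56 mm² overlap (of its 176.00 mm²) is removed, clipping the outline; the 7×14.5 cube at (3, 8) partially overlaps it — only the 10.41 mm² overlap (of its 101.50 mm²) is removed, clipping the outline — boundary (outer + 1 inner loop) = 82.54 mm; the r=10.5 sphere at (13, 15.5) slices to a regular 12-gon of circumradius 10.469 (√(r²−h²) with h=0.8 from center) (perimeter = 2·12·10.469·sin(180°/12) = 65.03 mm); Taking the first minus the rest: starting from the result so far, the r=10.5 sphere at (13, 15.5) partially overlaps it — only the 3.79 mm² overlap (of its 328.83 mm²) is removed, clipping the outline — boundary (outer + 1 inner loop) = 82.15 mm; (whole slice rotated 80° about Z — lengths, areas and connectivity unchanged). Overall, the cross-section is one region with 1 hole. Total boundary length (outer + inner) = 82.15 mm.

82.15 mm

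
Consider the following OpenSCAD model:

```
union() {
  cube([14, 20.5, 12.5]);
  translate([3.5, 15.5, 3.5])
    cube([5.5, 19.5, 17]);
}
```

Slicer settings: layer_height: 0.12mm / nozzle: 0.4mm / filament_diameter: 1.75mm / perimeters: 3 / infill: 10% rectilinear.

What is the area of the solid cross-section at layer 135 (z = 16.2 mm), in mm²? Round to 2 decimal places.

107.25 mm²

At z = 16.2 mm: the cube is not intersected at this z (z outside [0, 12.5]); the cube at (3.5, 15.5) (footprint 5.5×19.5) is included at this height (area 107.25 mm²); Taking the union: only the 5.5×19.5 cube at (3.5, 15.5) is present, so the union is just that shape — area = 107.25 mm². Overall, the cross-section is a single solid region. Net area = 107.25 mm².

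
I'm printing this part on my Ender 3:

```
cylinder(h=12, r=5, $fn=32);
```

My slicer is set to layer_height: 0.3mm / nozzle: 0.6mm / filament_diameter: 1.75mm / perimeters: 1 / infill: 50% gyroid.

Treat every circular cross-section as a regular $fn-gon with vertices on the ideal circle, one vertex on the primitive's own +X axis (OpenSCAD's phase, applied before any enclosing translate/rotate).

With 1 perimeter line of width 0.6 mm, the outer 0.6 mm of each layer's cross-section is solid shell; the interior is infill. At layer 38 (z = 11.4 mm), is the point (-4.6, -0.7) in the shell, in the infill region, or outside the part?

At z = 11.4 mm: the cylinder: section is a regular 32-gon, circumradius r=5. Overall, the cross-section is a single solid region. The nearest boundary edge runs (-5.00, 0.00)→(-4.90, -0.98); distance from the point to it = 0.33 mm. The point is inside the cross-section, 0.33 mm from the nearest boundary — within the 0.6 mm shell band (1 × 0.6).

shell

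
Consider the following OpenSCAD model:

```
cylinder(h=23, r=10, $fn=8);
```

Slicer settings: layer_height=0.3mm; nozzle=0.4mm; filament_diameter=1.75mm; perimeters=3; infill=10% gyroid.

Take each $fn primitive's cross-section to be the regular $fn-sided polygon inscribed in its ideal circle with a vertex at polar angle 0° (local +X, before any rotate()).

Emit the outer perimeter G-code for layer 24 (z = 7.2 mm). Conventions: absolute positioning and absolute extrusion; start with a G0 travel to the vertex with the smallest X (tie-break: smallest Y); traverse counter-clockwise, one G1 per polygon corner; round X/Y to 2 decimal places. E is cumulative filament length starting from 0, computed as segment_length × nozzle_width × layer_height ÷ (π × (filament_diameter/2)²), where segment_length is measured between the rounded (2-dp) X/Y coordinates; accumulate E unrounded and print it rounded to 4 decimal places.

At z = 7.2 mm: the r=10 cylinder gives a regular 8-gon of circumradius 10 (constant along its height). The outline is a single polygon with 8 vertices. Extrusion per mm of travel: 0.4 × 0.3 / (π × 0.875²) = 0.049890. Accumulating E over each segment gives final E = 3.0545.

G0 X-10.00 Y0.00 Z7.20
G1 X-7.07 Y-7.07 E0.3818
G1 X0.00 Y-10.00 E0.7636
G1 X7.07 Y-7.07 E1.1454
G1 X10.00 Y0.00 E1.5273
G1 X7.07 Y7.07 E1.9091
G1 X0.00 Y10.00 E2.2909
G1 X-7.07 Y7.07 E2.6727
G1 X-10.00 Y0.00 E3.0545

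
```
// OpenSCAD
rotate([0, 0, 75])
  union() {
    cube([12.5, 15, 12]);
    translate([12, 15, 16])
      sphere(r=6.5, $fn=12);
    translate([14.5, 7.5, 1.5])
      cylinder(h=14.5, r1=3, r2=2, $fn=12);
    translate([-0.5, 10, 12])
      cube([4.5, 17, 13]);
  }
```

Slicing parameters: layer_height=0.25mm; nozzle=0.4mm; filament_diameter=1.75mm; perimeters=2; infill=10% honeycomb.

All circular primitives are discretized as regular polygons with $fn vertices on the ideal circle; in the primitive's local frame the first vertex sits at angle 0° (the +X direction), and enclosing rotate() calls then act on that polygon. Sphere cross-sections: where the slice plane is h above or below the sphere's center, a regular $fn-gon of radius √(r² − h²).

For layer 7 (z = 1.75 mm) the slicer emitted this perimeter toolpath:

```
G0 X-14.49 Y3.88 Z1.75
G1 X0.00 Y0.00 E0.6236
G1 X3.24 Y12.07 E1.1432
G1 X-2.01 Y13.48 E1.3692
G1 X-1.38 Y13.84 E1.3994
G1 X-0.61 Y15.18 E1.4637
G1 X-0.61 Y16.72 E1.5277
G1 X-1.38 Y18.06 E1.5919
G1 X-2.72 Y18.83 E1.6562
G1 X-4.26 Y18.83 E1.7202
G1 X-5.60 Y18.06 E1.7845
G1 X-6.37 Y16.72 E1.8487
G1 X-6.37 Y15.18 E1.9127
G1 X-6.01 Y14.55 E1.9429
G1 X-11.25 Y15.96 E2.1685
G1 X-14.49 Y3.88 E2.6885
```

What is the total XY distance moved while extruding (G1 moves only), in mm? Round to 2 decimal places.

Sum the Euclidean lengths of each G1 segment: total = 64.67 mm.

64.67 mm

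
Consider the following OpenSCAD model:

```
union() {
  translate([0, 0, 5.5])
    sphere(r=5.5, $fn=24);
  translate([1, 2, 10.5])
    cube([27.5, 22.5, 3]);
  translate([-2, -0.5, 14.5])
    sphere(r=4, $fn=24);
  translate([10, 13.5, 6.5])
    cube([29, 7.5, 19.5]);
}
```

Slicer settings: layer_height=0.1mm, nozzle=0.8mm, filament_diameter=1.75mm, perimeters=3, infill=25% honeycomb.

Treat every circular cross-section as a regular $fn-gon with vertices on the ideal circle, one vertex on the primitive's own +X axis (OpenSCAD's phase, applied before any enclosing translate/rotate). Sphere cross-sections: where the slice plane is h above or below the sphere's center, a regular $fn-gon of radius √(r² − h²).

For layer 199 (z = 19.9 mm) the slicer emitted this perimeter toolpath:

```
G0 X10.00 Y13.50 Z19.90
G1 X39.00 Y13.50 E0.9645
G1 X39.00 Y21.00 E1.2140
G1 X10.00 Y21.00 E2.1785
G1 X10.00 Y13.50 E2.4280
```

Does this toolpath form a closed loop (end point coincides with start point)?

Start point (G0): (10.00, 13.50). End point (last G1): the path returns to the start — closed.

yes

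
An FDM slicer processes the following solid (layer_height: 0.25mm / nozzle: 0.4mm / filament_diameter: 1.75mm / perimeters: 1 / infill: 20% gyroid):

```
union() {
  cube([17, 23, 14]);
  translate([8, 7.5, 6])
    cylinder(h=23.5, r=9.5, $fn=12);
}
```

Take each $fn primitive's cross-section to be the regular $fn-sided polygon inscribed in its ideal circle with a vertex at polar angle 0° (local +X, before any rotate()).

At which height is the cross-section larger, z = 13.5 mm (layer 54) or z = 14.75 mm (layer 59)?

layer 54 (z = 13.5 mm)

Layer 54 (z = 13.5): the 17×23 cube contributes its full rectangle (area 391.00 mm²); the r=9.5 cylinder at (8, 7.5) contributes a regular 12-gon of circumradius 9.5 (area = (12/2)·9.500²·sin(360°/12) = 270.75 mm²); Taking the union: the regions partially overlap — summed areas 661.75 mm² minus the doubly-counted overlap 248.08 mm² gives 413.67 mm² — area = 413.67 mm². So its area = 413.67 mm². Layer 59 (z = 14.75): the cube does not reach this height (z outside [0, 14]); the cylinder at (8, 7.5): section is a regular 12-gon, circumradius r=9.5 (area = (12/2)·9.500²·sin(360°/12) = 270.75 mm²); Merging all regions: only the r=9.5 cylinder at (8, 7.5) is present, so the union is just that shape — area = 270.75 mm². So its area = 270.75 mm². Layer 54 is larger (413.67 vs 270.75 mm²).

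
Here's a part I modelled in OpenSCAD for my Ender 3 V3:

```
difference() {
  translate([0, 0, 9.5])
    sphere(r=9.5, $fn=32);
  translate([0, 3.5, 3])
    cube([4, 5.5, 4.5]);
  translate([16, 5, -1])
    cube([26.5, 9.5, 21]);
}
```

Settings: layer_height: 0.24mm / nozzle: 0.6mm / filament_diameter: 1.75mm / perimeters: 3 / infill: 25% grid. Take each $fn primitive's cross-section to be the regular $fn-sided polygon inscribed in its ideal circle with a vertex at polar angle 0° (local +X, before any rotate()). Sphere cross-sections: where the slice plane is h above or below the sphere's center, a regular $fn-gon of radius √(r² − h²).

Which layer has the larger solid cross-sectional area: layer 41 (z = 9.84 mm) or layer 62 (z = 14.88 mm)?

layer 41 (z = 9.84 mm)

Layer 41 (z = 9.84): the r=9.5 sphere contributes a regular 32-gon of circumradius √(9.5²−0.34²) = 9.494 (area = (32/2)·9.494²·sin(360°/32) = 281.35 mm²); the cube at (0, 3.5) is absent (z outside [3, 7.5]); the cube at (16, 5) (footprint 26.5×9.5) is included at this height (area 251.75 mm²); After the difference (first − rest): starting from the r=9.5 sphere (281.35 mm²), the 26.5×9.5 cube at (16, 5) misses the remaining region (no effect) — area = 281.35 mm². So its area = 281.35 mm². Layer 62 (z = 14.88): the r=9.5 sphere contributes a regular 32-gon of circumradius √(9.5²−5.38²) = 7.830 (area = (32/2)·7.830²·sin(360°/32) = 191.36 mm²); the cube at (0, 3.5) does not reach this height (z outside [3, 7.5]); the cube at (16, 5) (footprint 26.5×9.5) is included at this height (area 251.75 mm²); Taking the first minus the rest: starting from the r=9.5 sphere (191.36 mm²), the 26.5×9.5 cube at (16, 5) misses the remaining region (no effect) — area = 191.36 mm². So its area = 191.36 mm². Layer 41 is larger (281.35 vs 191.36 mm²).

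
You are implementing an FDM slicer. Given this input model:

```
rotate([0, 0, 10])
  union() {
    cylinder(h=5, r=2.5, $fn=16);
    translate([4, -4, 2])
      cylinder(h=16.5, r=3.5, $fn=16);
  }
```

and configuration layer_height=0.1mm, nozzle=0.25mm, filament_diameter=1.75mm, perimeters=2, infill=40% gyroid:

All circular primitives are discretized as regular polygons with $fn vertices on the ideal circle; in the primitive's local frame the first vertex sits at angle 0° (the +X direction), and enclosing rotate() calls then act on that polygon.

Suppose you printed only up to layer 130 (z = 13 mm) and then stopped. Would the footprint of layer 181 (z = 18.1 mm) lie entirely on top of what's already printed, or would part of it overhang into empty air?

Compare the two slices. At z = 13: the cylinder is not intersected at this z (z outside [0, 5]); the r=3.5 cylinder at (4, -4) contributes a regular 16-gon of circumradius 3.5 (area = (16/2)·3.500²·sin(360°/16) = 37.50 mm²); Merging all regions: only the r=3.5 cylinder at (4, -4) is present, so the union is just that shape — area = 37.50 mm²; (rotated 10° about Z; rotation is an isometry so areas/perimeters/island counts are preserved). At z = 18.1: the cylinder is not intersected at this z (z outside [0, 5]); the r=3.5 cylinder at (4, -4) contributes a regular 16-gon of circumradius 3.5 (area = (16/2)·3.500²·sin(360°/16) = 37.50 mm²); Taking the union: only the r=3.5 cylinder at (4, -4) is present, so the union is just that shape — area = 37.50 mm²; (whole slice rotated 10° about Z — lengths, areas and connectivity unchanged). Checking containment: the cross-section at z = 18.1 is a subset of the cross-section at z = 13.

entirely on top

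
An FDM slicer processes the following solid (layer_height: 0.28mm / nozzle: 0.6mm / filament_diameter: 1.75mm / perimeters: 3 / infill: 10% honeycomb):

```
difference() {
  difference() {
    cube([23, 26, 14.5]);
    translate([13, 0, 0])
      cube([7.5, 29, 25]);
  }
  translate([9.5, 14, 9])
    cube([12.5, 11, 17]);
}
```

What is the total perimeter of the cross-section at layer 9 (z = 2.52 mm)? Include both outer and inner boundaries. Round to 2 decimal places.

At z = 2.52 mm: the cube is present — its section is the full 23×26 rectangle (perimeter 98.00 mm); the 7.5×29 cube at (13, 0) contributes its full rectangle (perimeter 73.00 mm); Taking the first minus the rest: starting from the 23×26 cube, the 7.5×29 cube at (13, 0) partially overlaps it — only the 195.00 mm² overlap (of its 217.50 mm²) is removed, clipping the outline — boundary = 135.00 mm; the cube at (9.5, 14) is not intersected at this z (z outside [9, 26]); Taking the first minus the rest: none of the subtracted shapes is present at this height, so that combined region is unchanged — boundary = 135.00 mm. Overall, the cross-section has 2 separate islands. Total boundary length (outer) = 135.00 mm.

135.00 mm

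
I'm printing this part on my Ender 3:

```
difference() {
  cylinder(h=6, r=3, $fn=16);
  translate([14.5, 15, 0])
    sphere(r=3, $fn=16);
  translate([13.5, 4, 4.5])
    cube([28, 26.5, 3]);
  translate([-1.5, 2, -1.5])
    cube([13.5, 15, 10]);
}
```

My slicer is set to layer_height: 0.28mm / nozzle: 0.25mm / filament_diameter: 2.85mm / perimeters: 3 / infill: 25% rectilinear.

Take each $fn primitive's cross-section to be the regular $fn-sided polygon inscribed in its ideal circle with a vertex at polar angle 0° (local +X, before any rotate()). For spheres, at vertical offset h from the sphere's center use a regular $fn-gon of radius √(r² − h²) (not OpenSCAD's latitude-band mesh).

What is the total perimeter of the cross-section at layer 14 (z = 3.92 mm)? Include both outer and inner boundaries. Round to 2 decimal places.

18.89 mm

At z = 3.92 mm: the r=3 cylinder contributes a regular 16-gon of circumradius 3 (perimeter = 2·16·3.000·sin(180°/16) = 18.73 mm); the sphere at (14.5, 15) does not reach this height (|z−center|=3.920 > r=3); the cube at (13.5, 4) does not reach this height (z outside [4.5, 7.5]); the cube at (-1.5, 2) (footprint 13.5×15) is included at this height (perimeter 57.00 mm); Taking the first minus the rest: starting from the r=3 cylinder, the 13.5×15 cube at (-1.5, 2) partially overlaps it — only the 2.70 mm² overlap (of its 202.50 mm²) is removed, clipping the outline — boundary = 18.89 mm. Overall, the cross-section is a single solid region. Total boundary length (outer) = 18.89 mm.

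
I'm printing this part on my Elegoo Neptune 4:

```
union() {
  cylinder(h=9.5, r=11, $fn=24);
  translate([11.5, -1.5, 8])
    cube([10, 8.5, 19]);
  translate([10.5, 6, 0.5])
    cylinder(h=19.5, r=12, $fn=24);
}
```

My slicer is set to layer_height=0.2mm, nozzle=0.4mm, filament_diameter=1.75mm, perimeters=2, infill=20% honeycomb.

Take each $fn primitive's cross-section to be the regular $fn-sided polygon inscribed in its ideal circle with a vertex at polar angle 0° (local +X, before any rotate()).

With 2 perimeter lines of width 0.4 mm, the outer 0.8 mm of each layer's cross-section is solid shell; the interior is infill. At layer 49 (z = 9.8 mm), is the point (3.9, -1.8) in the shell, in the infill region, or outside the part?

infill

At z = 9.8 mm: the cylinder is not intersected at this z (z outside [0, 9.5]); the 10×8.5 cube at (11.5, -1.5) contributes its full rectangle; the r=12 cylinder at (10.5, 6) gives a regular 24-gon of circumradius 12 (constant along its height); Combining (union): the regions partially overlap (shared area 82.78 mm²), so overlapping operands fuse into one piece — 1 connected region. Overall, the cross-section is a single solid region. The nearest boundary edge runs (4.50, -4.39)→(2.01, -2.49); distance from the point to it = 1.69 mm. The point is inside the cross-section and 1.69 mm from the nearest boundary — more than the 0.8 mm shell width (2 × 0.4), so it's in the infill interior.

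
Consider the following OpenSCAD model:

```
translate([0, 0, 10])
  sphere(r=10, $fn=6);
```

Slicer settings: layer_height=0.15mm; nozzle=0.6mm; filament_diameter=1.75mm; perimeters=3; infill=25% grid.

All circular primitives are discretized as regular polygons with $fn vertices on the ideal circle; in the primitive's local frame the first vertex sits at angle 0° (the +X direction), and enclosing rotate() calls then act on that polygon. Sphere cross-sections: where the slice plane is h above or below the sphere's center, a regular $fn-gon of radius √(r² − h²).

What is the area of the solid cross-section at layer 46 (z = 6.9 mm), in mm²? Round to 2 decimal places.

At z = 6.9 mm: the r=10 sphere contributes a regular 6-gon of circumradius √(10²−3.1²) = 9.507 (area = (6/2)·9.507²·sin(360°/6) = 234.84 mm²). Overall, the cross-section is a single solid region. Net area = 234.84 mm².

234.84 mm²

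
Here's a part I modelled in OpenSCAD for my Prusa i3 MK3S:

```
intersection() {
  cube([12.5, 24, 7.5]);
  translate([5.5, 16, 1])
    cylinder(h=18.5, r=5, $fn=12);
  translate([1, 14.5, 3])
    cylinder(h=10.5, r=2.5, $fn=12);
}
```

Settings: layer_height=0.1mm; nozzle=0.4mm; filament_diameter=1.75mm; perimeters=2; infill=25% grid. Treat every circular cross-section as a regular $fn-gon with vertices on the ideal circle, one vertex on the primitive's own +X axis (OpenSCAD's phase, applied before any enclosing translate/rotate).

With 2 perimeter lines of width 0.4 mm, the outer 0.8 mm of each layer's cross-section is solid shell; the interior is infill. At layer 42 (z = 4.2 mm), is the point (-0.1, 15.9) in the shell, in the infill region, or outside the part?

outside

At z = 4.2 mm: the 12.5×24 cube contributes its full rectangle; the r=5 cylinder at (5.5, 16) contributes a regular 12-gon of circumradius 5; the r=2.5 cylinder at (1, 14.5) contributes a regular 12-gon of circumradius 2.5; Keeping only the common overlap: the r=5 cylinder at (5.5, 16) lies inside the 12.5×24 cube, so the common part is the r=5 cylinder at (5.5, 16) itself; the r=2.5 cylinder at (1, 14.5) partially overlaps the running intersection; clipping to the common part keeps 9.06 mm² — 1 connected region. Overall, the cross-section is a single solid region. The nearest boundary edge runs (1.17, 13.50)→(0.50, 16.00); distance from the point to it = 0.61 mm. The point is not inside any of the regions above, so it lies outside the cross-section (0.61 mm from the nearest boundary).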